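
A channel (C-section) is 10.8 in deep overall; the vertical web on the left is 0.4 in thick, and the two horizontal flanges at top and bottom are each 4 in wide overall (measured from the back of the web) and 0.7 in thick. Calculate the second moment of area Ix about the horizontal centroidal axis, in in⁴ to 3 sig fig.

Ix ≈ 171 in⁴

Treat the section as a set of non-overlapping primitives; coordinates are from the bounding-box lower-left.
Web: 0.4 × 10.8, A = 4.32 in², y = 5.4 in, Ī = 41.99 in⁴.
Top flange (beyond web): 3.6 × 0.7, A = 2.52 in², y = 10.45 in, Ī = 0.1029 in⁴.
Bottom flange (beyond web): 3.6 × 0.7, A = 2.52 in², y = 0.35 in, Ī = 0.1029 in⁴.
By symmetry the centroid is at mid-height, ȳ = 5.4 in.
Transfer each piece to the horizontal centroidal axis using Ī + A·d² with d = y − 5.4:
  web: d = 0 in → contributes +41.99 in⁴
  top flange (beyond web): d = 5.05 in → contributes +64.369 in⁴
  bottom flange (beyond web): d = -5.05 in → contributes +64.369 in⁴
Total I = 170.73 in⁴.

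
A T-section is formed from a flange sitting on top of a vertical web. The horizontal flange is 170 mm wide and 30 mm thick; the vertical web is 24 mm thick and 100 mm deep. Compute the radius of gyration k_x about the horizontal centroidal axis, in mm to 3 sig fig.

Treat the section as a set of non-overlapping primitives; coordinates are from the bounding-box lower-left.
Flange: 170 × 30, A = 5 100 mm², y = 115 mm, Ī = 382 500 mm⁴.
Web: 24 × 100, A = 2 400 mm², y = 50 mm, Ī = 2 000 000 mm⁴.
Centroid: ȳ = ΣA·y / ΣA = 94.2 mm.
Transfer each piece to the horizontal centroidal axis using Ī + A·d² with d = y − 94.2:
  flange: d = 20.8 mm → contributes +2 588 964 mm⁴
  web: d = -44.2 mm → contributes +6 688 736 mm⁴
Total I = 9 277 700 mm⁴.
Radius of gyration: k = √(I/A) = √(9 277 700 / 7 500) = 35.171 mm.

k_x ≈ 35.2 mm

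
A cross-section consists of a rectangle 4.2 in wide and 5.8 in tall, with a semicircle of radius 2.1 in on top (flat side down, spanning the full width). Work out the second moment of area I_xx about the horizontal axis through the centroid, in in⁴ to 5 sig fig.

I_xx ≈ 147.95 in⁴

Decompose the section into non-overlapping parts with the origin at the bottom-left of its bounding rectangle.
Rectangular body: 4.2 × 5.8, A = 24.36 in², y = 2.9 in, Ī = 68.2892 in⁴.
Semicircular cap: semicircle r = 2.1, A = 6.927212 in², y = 6.691268 in, Ī = 2.134564 in⁴.
Centroid: ȳ = ΣA·y / ΣA = 3.739414 in.
Transfer each piece to the horizontal axis through the centroid using Ī + A·d² with d = y − 3.739414:
  rectangular body: d = -0.8394137 in → contributes +85.45363 in⁴
  semicircular cap: d = 2.951854 in → contributes +62.49442 in⁴
Total I = 147.9481 in⁴.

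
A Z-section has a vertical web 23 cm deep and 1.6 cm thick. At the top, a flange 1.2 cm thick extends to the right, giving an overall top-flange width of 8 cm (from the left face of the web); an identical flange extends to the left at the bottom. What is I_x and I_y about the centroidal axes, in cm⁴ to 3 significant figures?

I_x ≈ 3450 cm⁴, I_y ≈ 306 cm⁴

Split into non-overlapping primitives; take the origin at the lower-left of the bounding box.
Web: 1.6 × 23, A = 36.8 cm², y = 11.5 cm, Ī = 1622.3 cm⁴.
Top flange (beyond web): 6.4 × 1.2, A = 7.68 cm², y = 22.4 cm, Ī = 0.9216 cm⁴.
Bottom flange (beyond web): 6.4 × 1.2, A = 7.68 cm², y = 0.6 cm, Ī = 0.9216 cm⁴.
Centroid: ȳ = ΣA·y / ΣA = 11.5 cm.
Transfer each piece to the centroidal x-axis using Ī + A·d² with d = y − 11.5:
  web: d = 0 cm → contributes +1622.3 cm⁴
  top flange (beyond web): d = 10.9 cm → contributes +913.38 cm⁴
  bottom flange (beyond web): d = -10.9 cm → contributes +913.38 cm⁴
Total I = 3 449 cm⁴.
For the y-axis: x̄ = 7.2 cm.
Repeating about the centroidal y-axis gives I_y = 306.04 cm⁴.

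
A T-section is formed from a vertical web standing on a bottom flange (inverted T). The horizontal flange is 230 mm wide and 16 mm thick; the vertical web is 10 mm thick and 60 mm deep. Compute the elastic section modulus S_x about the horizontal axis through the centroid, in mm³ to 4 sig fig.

Treat the section as a set of non-overlapping primitives; coordinates are from the bounding-box lower-left.
Flange: 230 × 16, A = 3 680 mm², y = 8 mm, Ī = 78506.7 mm⁴.
Web: 10 × 60, A = 600 mm², y = 46 mm, Ī = 180 000 mm⁴.
Centroid: ȳ = ΣA·y / ΣA = 13.3271 mm.
Transfer each piece to the horizontal axis through the centroid using Ī + A·d² with d = y − 13.3271:
  flange: d = -5.3271 mm → contributes +182 938 mm⁴
  web: d = 32.6729 mm → contributes +820 511 mm⁴
Total I = 1 003 449 mm⁴.
Extreme fibre distance c = 62.6729 mm; S = I/c = 16010.9 mm³.

S_x ≈ 1.601 × 10⁴ mm³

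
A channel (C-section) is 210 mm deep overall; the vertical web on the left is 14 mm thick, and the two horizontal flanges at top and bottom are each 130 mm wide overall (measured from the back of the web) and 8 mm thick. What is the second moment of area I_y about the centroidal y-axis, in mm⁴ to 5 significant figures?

Decompose the section into non-overlapping parts with the origin at the bottom-left of its bounding rectangle.
Web: 14 × 210, A = 2 940 mm², x = 7 mm, Ī = 48 020 mm⁴.
Top flange (beyond web): 116 × 8, A = 928 mm², x = 72 mm, Ī = 1 040 597 mm⁴.
Bottom flange (beyond web): 116 × 8, A = 928 mm², x = 72 mm, Ī = 1 040 597 mm⁴.
Centroid: x̄ = ΣA·x / ΣA = 32.1543 mm.
Transfer each piece to the centroidal y-axis using Ī + A·d² with d = x − 32.1543:
  web: d = -25.1543 mm → contributes +1 908 271 mm⁴
  top flange (beyond web): d = 39.8457 mm → contributes +2 513 965 mm⁴
  bottom flange (beyond web): d = 39.8457 mm → contributes +2 513 965 mm⁴
Total I = 6 936 200 mm⁴.

I_y ≈ 6.9362 × 10⁶ mm⁴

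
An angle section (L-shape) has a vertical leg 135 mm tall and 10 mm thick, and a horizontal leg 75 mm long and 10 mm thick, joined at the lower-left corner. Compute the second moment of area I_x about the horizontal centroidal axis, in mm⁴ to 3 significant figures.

Break the section into simple shapes (no overlaps), measuring from the bottom-left corner of the bounding box.
Vertical leg: 10 × 135, A = 1 350 mm², y = 67.5 mm, Ī = 2 050 313 mm⁴.
Horizontal leg (remainder): 65 × 10, A = 650 mm², y = 5 mm, Ī = 5416.7 mm⁴.
Centroid: ȳ = ΣA·y / ΣA = 47.188 mm.
Transfer each piece to the horizontal centroidal axis using Ī + A·d² with d = y − 47.188:
  vertical leg: d = 20.313 mm → contributes +2 607 319 mm⁴
  horizontal leg (remainder): d = -42.188 mm → contributes +1 162 277 mm⁴
Total I = 3 769 596 mm⁴.

I_x ≈ 3.77 × 10⁶ mm⁴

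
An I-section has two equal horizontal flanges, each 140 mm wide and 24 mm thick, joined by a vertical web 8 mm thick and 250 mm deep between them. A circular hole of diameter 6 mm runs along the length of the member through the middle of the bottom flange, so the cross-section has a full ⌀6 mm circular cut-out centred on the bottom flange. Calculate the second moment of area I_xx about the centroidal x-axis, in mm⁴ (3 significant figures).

I_xx ≈ 1.36 × 10⁸ mm⁴

Treat the section as a set of non-overlapping primitives; coordinates are from the bounding-box lower-left.
Bottom flange: 140 × 24, A = 3 360 mm², y = 12 mm, Ī = 161 280 mm⁴.
Web: 8 × 250, A = 2 000 mm², y = 149 mm, Ī = 10 416 667 mm⁴.
Top flange: 140 × 24, A = 3 360 mm², y = 286 mm, Ī = 161 280 mm⁴.
Hole (subtracted): ⌀6, A = 28.274 mm², y = 12 mm, Ī = 63.617 mm⁴.
Centroid: ȳ = ΣA·y / ΣA = 149.45 mm.
Transfer each piece to the centroidal x-axis using Ī + A·d² with d = y − 149.45:
  bottom flange: d = -137.45 mm → contributes +63 636 083 mm⁴
  web: d = -0.44566 mm → contributes +10 417 064 mm⁴
  top flange: d = 136.55 mm → contributes +62 815 492 mm⁴
  hole: d = -137.45 mm → contributes −534 203 mm⁴
Total I = 136 334 436 mm⁴.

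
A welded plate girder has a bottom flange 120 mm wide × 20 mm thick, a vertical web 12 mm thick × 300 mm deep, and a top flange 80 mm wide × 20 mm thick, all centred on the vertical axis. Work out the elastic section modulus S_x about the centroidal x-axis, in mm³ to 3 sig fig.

Split into non-overlapping primitives; take the origin at the lower-left of the bounding box.
Bottom plate: 120 × 20, A = 2 400 mm², y = 10 mm, Ī = 80 000 mm⁴.
Web plate: 12 × 300, A = 3 600 mm², y = 170 mm, Ī = 27 000 000 mm⁴.
Top plate: 80 × 20, A = 1 600 mm², y = 330 mm, Ī = 53 333 mm⁴.
Centroid: ȳ = ΣA·y / ΣA = 153.16 mm.
Transfer each piece to the centroidal x-axis using Ī + A·d² with d = y − 153.16:
  bottom plate: d = -143.16 mm → contributes +49 266 039 mm⁴
  web plate: d = 16.842 mm → contributes +28 021 163 mm⁴
  top plate: d = 176.84 mm → contributes +50 090 342 mm⁴
Total I = 127 377 544 mm⁴.
Extreme fibre distance c = 186.84 mm; S = I/c = 681 739 mm³.

S_x ≈ 6.82 × 10⁵ mm³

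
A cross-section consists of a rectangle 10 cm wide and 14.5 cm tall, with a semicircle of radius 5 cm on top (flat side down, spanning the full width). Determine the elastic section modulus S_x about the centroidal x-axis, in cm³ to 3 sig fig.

S_x ≈ 519 cm³

Split into non-overlapping primitives; take the origin at the lower-left of the bounding box.
Rectangular body: 10 × 14.5, A = 145 cm², y = 7.25 cm, Ī = 2540.5 cm⁴.
Semicircular cap: semicircle r = 5, A = 39.27 cm², y = 16.622 cm, Ī = 68.598 cm⁴.
Centroid: ȳ = ΣA·y / ΣA = 9.2473 cm.
Transfer each piece to the centroidal x-axis using Ī + A·d² with d = y − 9.2473:
  rectangular body: d = -1.9973 cm → contributes +3118.9 cm⁴
  semicircular cap: d = 7.3748 cm → contributes +2204.4 cm⁴
Total I = 5323.3 cm⁴.
Extreme fibre distance c = 10.253 cm; S = I/c = 519.21 cm³.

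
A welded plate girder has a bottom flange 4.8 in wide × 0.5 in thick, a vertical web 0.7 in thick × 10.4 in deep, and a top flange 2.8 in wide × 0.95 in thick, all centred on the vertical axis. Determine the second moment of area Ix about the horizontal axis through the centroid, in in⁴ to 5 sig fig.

Treat the section as a set of non-overlapping primitives; coordinates are from the bounding-box lower-left.
Bottom plate: 4.8 × 0.5, A = 2.4 in², y = 0.25 in, Ī = 0.05 in⁴.
Web plate: 0.7 × 10.4, A = 7.28 in², y = 5.7 in, Ī = 65.61707 in⁴.
Top plate: 2.8 × 0.95, A = 2.66 in², y = 11.375 in, Ī = 0.2000542 in⁴.
Centroid: ȳ = ΣA·y / ΣA = 5.863331 in.
Transfer each piece to the horizontal axis through the centroid using Ī + A·d² with d = y − 5.863331:
  bottom plate: d = -5.613331 in → contributes +75.67275 in⁴
  web plate: d = -0.1633306 in → contributes +65.81127 in⁴
  top plate: d = 5.511669 in → contributes +81.00686 in⁴
Total I = 222.4909 in⁴.

Ix ≈ 222.49 in⁴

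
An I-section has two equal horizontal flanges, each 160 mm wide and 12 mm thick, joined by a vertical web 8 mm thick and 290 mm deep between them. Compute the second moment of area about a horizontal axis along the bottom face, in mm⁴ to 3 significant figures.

I_base ≈ 2.56 × 10⁸ mm⁴

Decompose the section into non-overlapping parts with the origin at the bottom-left of its bounding rectangle.
Bottom flange: 160 × 12, A = 1 920 mm², y = 6 mm, Ī = 23 040 mm⁴.
Web: 8 × 290, A = 2 320 mm², y = 157 mm, Ī = 16 259 333 mm⁴.
Top flange: 160 × 12, A = 1 920 mm², y = 308 mm, Ī = 23 040 mm⁴.
Transfer each piece to a horizontal axis along the bottom face using Ī + A·d² with d = y − 0:
  bottom flange: d = 6 mm → contributes +92 160 mm⁴
  web: d = 157 mm → contributes +73 445 013 mm⁴
  top flange: d = 308 mm → contributes +182 161 920 mm⁴
Total I = 255 699 093 mm⁴.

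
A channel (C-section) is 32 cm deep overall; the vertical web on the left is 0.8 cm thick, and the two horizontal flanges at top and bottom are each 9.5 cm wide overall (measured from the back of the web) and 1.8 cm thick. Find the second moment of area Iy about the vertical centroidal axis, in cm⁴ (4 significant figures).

Iy ≈ 516.7 cm⁴

Decompose the section into non-overlapping parts with the origin at the bottom-left of its bounding rectangle.
Web: 0.8 × 32, A = 25.6 cm², x = 0.4 cm, Ī = 1.36533 cm⁴.
Top flange (beyond web): 8.7 × 1.8, A = 15.66 cm², x = 5.15 cm, Ī = 98.7755 cm⁴.
Bottom flange (beyond web): 8.7 × 1.8, A = 15.66 cm², x = 5.15 cm, Ī = 98.7755 cm⁴.
Centroid: x̄ = ΣA·x / ΣA = 3.01367 cm.
Transfer each piece to the vertical centroidal axis using Ī + A·d² with d = x − 3.01367:
  web: d = -2.61367 cm → contributes +176.246 cm⁴
  top flange (beyond web): d = 2.13633 cm → contributes +170.246 cm⁴
  bottom flange (beyond web): d = 2.13633 cm → contributes +170.246 cm⁴
Total I = 516.738 cm⁴.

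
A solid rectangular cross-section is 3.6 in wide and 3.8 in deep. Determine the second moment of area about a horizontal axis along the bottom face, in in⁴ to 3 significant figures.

The section: 3.6 × 3.8, A = 13.68 in², y = 1.9 in, Ī = 16.462 in⁴.
Transfer it to the base of the section using Ī + A·d² with d = y − 0:
  the section: d = 1.9 in → contributes +65.846 in⁴
Total I = 65.846 in⁴.

I_base ≈ 65.8 in⁴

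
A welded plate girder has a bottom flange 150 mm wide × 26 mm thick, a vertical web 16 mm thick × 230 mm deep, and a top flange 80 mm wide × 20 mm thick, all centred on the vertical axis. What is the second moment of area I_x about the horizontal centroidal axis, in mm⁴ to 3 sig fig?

I_x ≈ 9.56 × 10⁷ mm⁴

Split into non-overlapping primitives; take the origin at the lower-left of the bounding box.
Bottom plate: 150 × 26, A = 3 900 mm², y = 13 mm, Ī = 219 700 mm⁴.
Web plate: 16 × 230, A = 3 680 mm², y = 141 mm, Ī = 16 222 667 mm⁴.
Top plate: 80 × 20, A = 1 600 mm², y = 266 mm, Ī = 53 333 mm⁴.
Centroid: ȳ = ΣA·y / ΣA = 108.41 mm.
Transfer each piece to the horizontal centroidal axis using Ī + A·d² with d = y − 108.41:
  bottom plate: d = -95.407 mm → contributes +35 719 736 mm⁴
  web plate: d = 32.593 mm → contributes +20 131 846 mm⁴
  top plate: d = 157.59 mm → contributes +39 790 014 mm⁴
Total I = 95 641 596 mm⁴.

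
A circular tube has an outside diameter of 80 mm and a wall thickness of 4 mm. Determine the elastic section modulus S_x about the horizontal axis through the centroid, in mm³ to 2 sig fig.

S_x ≈ 1.7 × 10⁴ mm³

Treat the section as a set of non-overlapping primitives; coordinates are from the bounding-box lower-left.
Outer circle: ⌀80, A = 5 027 mm², y = 40 mm, Ī = 2 010 619 mm⁴.
Bore (subtracted): ⌀72, A = 4 072 mm², y = 40 mm, Ī = 1 319 167 mm⁴.
By symmetry the centroid is at mid-height, ȳ = 40 mm.
All pieces are centred on the horizontal axis through the centroid, so I = ΣĪ (holes subtracted) = 691 452 mm⁴.
Extreme fibre distance c = 40 mm; S = I/c = 17 286 mm³.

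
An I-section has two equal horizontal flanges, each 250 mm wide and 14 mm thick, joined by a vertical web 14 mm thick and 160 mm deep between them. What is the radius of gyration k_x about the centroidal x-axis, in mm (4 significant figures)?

k_x ≈ 79.14 mm

Break the section into simple shapes (no overlaps), measuring from the bottom-left corner of the bounding box.
Bottom flange: 250 × 14, A = 3 500 mm², y = 7 mm, Ī = 57166.7 mm⁴.
Web: 14 × 160, A = 2 240 mm², y = 94 mm, Ī = 4 778 667 mm⁴.
Top flange: 250 × 14, A = 3 500 mm², y = 181 mm, Ī = 57166.7 mm⁴.
By symmetry the centroid is at mid-height, ȳ = 94 mm.
Transfer each piece to the centroidal x-axis using Ī + A·d² with d = y − 94:
  bottom flange: d = -87 mm → contributes +26 548 667 mm⁴
  web: d = 0 mm → contributes +4 778 667 mm⁴
  top flange: d = 87 mm → contributes +26 548 667 mm⁴
Total I = 57 876 000 mm⁴.
Radius of gyration: k = √(I/A) = √(57 876 000 / 9 240) = 79.1431 mm.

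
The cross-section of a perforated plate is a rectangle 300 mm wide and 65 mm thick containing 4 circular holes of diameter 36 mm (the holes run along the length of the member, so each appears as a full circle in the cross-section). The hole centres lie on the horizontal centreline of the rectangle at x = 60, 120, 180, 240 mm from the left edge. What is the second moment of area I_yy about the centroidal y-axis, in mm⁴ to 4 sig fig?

Break the section into simple shapes (no overlaps), measuring from the bottom-left corner of the bounding box.
Plate: 300 × 65, A = 19 500 mm², x = 150 mm, Ī = 146 250 000 mm⁴.
Hole 1 (subtracted): ⌀36, A = 1017.88 mm², x = 60 mm, Ī = 82 448 mm⁴.
Hole 2 (subtracted): ⌀36, A = 1017.88 mm², x = 120 mm, Ī = 82 448 mm⁴.
Hole 3 (subtracted): ⌀36, A = 1017.88 mm², x = 180 mm, Ī = 82 448 mm⁴.
Hole 4 (subtracted): ⌀36, A = 1017.88 mm², x = 240 mm, Ī = 82 448 mm⁴.
By symmetry the centroid is at mid-width, x̄ = 150 mm.
Transfer each piece to the centroidal y-axis using Ī + A·d² with d = x − 150:
  plate: d = 0 mm → contributes +146 250 000 mm⁴
  hole 1: d = -90 mm → contributes −8 327 244 mm⁴
  hole 2: d = -30 mm → contributes −998 536 mm⁴
  hole 3: d = 30 mm → contributes −998 536 mm⁴
  hole 4: d = 90 mm → contributes −8 327 244 mm⁴
Total I = 127 598 440 mm⁴.

I_yy ≈ 1.276 × 10⁸ mm⁴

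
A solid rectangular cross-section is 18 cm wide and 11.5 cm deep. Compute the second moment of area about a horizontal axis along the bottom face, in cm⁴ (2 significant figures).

I_base ≈ 9100 cm⁴

The section: 18 × 11.5, A = 207 cm², y = 5.75 cm, Ī = 2 281 cm⁴.
Transfer it to the base of the section using Ī + A·d² with d = y − 0:
  the section: d = 5.75 cm → contributes +9 125 cm⁴
Total I = 9 125 cm⁴.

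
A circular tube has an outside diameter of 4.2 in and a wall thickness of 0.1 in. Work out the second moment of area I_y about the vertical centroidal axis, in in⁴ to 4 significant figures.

I_y ≈ 2.708 in⁴

Treat the section as a set of non-overlapping primitives; coordinates are from the bounding-box lower-left.
Outer circle: ⌀4.2, A = 13.8544 in², x = 2.1 in, Ī = 15.2745 in⁴.
Bore (subtracted): ⌀4, A = 12.5664 in², x = 2.1 in, Ī = 12.5664 in⁴.
By symmetry the centroid is at mid-width, x̄ = 2.1 in.
All pieces are centred on the vertical centroidal axis, so I = ΣĪ (holes subtracted) = 2.70813 in⁴.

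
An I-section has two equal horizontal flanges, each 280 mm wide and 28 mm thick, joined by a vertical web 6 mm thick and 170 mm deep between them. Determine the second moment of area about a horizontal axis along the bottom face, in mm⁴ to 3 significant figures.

Split into non-overlapping primitives; take the origin at the lower-left of the bounding box.
Bottom flange: 280 × 28, A = 7 840 mm², y = 14 mm, Ī = 512 213 mm⁴.
Web: 6 × 170, A = 1 020 mm², y = 113 mm, Ī = 2 456 500 mm⁴.
Top flange: 280 × 28, A = 7 840 mm², y = 212 mm, Ī = 512 213 mm⁴.
Transfer each piece to the bottom edge using Ī + A·d² with d = y − 0:
  bottom flange: d = 14 mm → contributes +2 048 853 mm⁴
  web: d = 113 mm → contributes +15 480 880 mm⁴
  top flange: d = 212 mm → contributes +352 873 173 mm⁴
Total I = 370 402 907 mm⁴.

I_base ≈ 3.70 × 10⁸ mm⁴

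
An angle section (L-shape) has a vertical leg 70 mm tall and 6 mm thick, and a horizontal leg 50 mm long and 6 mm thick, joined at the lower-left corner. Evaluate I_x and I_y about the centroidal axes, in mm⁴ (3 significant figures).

I_x ≈ 3.38 × 10⁵ mm⁴, I_y ≈ 1.45 × 10⁵ mm⁴

Split into non-overlapping primitives; take the origin at the lower-left of the bounding box.
Vertical leg: 6 × 70, A = 420 mm², y = 35 mm, Ī = 171 500 mm⁴.
Horizontal leg (remainder): 44 × 6, A = 264 mm², y = 3 mm, Ī = 792 mm⁴.
Centroid: ȳ = ΣA·y / ΣA = 22.649 mm.
Transfer each piece to the centroidal x-axis using Ī + A·d² with d = y − 22.649:
  vertical leg: d = 12.351 mm → contributes +235 569 mm⁴
  horizontal leg (remainder): d = -19.649 mm → contributes +102 719 mm⁴
Total I = 338 288 mm⁴.
For the y-axis: x̄ = 12.649 mm.
Repeating about the centroidal y-axis gives I_y = 145 168 mm⁴.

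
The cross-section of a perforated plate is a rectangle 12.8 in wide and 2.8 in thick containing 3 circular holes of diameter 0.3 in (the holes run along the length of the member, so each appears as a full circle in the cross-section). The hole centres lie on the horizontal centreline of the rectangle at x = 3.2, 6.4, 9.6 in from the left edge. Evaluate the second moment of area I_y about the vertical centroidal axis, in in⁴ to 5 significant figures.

Split into non-overlapping primitives; take the origin at the lower-left of the bounding box.
Plate: 12.8 × 2.8, A = 35.84 in², x = 6.4 in, Ī = 489.3355 in⁴.
Hole 1 (subtracted): ⌀0.3, A = 0.07068583 in², x = 3.2 in, Ī = 0.0003976078 in⁴.
Hole 2 (subtracted): ⌀0.3, A = 0.07068583 in², x = 6.4 in, Ī = 0.0003976078 in⁴.
Hole 3 (subtracted): ⌀0.3, A = 0.07068583 in², x = 9.6 in, Ī = 0.0003976078 in⁴.
By symmetry the centroid is at mid-width, x̄ = 6.4 in.
Transfer each piece to the vertical centroidal axis using Ī + A·d² with d = x − 6.4:
  plate: d = 0 in → contributes +489.3355 in⁴
  hole 1: d = -3.2 in → contributes −0.7242206 in⁴
  hole 2: d = 0 in → contributes −0.0003976078 in⁴
  hole 3: d = 3.2 in → contributes −0.7242206 in⁴
Total I = 487.8866 in⁴.

I_y ≈ 487.89 in⁴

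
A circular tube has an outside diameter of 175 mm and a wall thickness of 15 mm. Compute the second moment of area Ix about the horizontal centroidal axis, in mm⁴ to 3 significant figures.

Ix ≈ 2.43 × 10⁷ mm⁴

Treat the section as a set of non-overlapping primitives; coordinates are from the bounding-box lower-left.
Outer circle: ⌀175, A = 24 053 mm², y = 87.5 mm, Ī = 46 038 598 mm⁴.
Bore (subtracted): ⌀145, A = 16 513 mm², y = 87.5 mm, Ī = 21 699 109 mm⁴.
By symmetry the centroid is at mid-height, ȳ = 87.5 mm.
All pieces are centred on the horizontal centroidal axis, so I = ΣĪ (holes subtracted) = 24 339 489 mm⁴.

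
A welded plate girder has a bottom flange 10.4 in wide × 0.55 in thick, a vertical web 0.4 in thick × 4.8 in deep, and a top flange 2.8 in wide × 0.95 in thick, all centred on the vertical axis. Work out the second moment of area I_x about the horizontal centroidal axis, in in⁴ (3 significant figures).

I_x ≈ 61.3 in⁴

Break the section into simple shapes (no overlaps), measuring from the bottom-left corner of the bounding box.
Bottom plate: 10.4 × 0.55, A = 5.72 in², y = 0.275 in, Ī = 0.14419 in⁴.
Web plate: 0.4 × 4.8, A = 1.92 in², y = 2.95 in, Ī = 3.6864 in⁴.
Top plate: 2.8 × 0.95, A = 2.66 in², y = 5.825 in, Ī = 0.20005 in⁴.
Centroid: ȳ = ΣA·y / ΣA = 2.2069 in.
Transfer each piece to the horizontal centroidal axis using Ī + A·d² with d = y − 2.2069:
  bottom plate: d = -1.9319 in → contributes +21.494 in⁴
  web plate: d = 0.74306 in → contributes +4.7465 in⁴
  top plate: d = 3.6181 in → contributes +35.02 in⁴
Total I = 61.26 in⁴.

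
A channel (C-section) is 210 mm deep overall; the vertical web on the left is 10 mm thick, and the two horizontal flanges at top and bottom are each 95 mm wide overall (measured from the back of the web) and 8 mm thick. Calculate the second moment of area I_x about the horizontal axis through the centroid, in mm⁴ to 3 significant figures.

Break the section into simple shapes (no overlaps), measuring from the bottom-left corner of the bounding box.
Web: 10 × 210, A = 2 100 mm², y = 105 mm, Ī = 7 717 500 mm⁴.
Top flange (beyond web): 85 × 8, A = 680 mm², y = 206 mm, Ī = 3626.7 mm⁴.
Bottom flange (beyond web): 85 × 8, A = 680 mm², y = 4 mm, Ī = 3626.7 mm⁴.
By symmetry the centroid is at mid-height, ȳ = 105 mm.
Transfer each piece to the horizontal axis through the centroid using Ī + A·d² with d = y − 105:
  web: d = 0 mm → contributes +7 717 500 mm⁴
  top flange (beyond web): d = 101 mm → contributes +6 940 307 mm⁴
  bottom flange (beyond web): d = -101 mm → contributes +6 940 307 mm⁴
Total I = 21 598 113 mm⁴.

I_x ≈ 2.16 × 10⁷ mm⁴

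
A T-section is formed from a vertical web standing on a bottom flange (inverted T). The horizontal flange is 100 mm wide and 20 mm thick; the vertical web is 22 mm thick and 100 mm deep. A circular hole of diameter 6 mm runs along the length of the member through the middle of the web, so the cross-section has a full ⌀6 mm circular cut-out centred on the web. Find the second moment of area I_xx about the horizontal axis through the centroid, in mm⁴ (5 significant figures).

Decompose the section into non-overlapping parts with the origin at the bottom-left of its bounding rectangle.
Flange: 100 × 20, A = 2 000 mm², y = 10 mm, Ī = 66666.67 mm⁴.
Web: 22 × 100, A = 2 200 mm², y = 70 mm, Ī = 1 833 333 mm⁴.
Hole (subtracted): ⌀6, A = 28.27433 mm², y = 70 mm, Ī = 63.61725 mm⁴.
Centroid: ȳ = ΣA·y / ΣA = 41.23493 mm.
Transfer each piece to the horizontal axis through the centroid using Ī + A·d² with d = y − 41.23493:
  flange: d = -31.23493 mm → contributes +2 017 908 mm⁴
  web: d = 28.76507 mm → contributes +3 653 678 mm⁴
  hole: d = 28.76507 mm → contributes −23458.64 mm⁴
Total I = 5 648 127 mm⁴.

I_xx ≈ 5.6481 × 10⁶ mm⁴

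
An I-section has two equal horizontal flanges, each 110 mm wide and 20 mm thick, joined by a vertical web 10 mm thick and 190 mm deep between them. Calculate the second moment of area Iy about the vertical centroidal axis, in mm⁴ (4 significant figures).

Iy ≈ 4.453 × 10⁶ mm⁴

Split into non-overlapping primitives; take the origin at the lower-left of the bounding box.
Bottom flange: 110 × 20, A = 2 200 mm², x = 55 mm, Ī = 2 218 333 mm⁴.
Web: 10 × 190, A = 1 900 mm², x = 55 mm, Ī = 15833.3 mm⁴.
Top flange: 110 × 20, A = 2 200 mm², x = 55 mm, Ī = 2 218 333 mm⁴.
By symmetry the centroid is at mid-width, x̄ = 55 mm.
All pieces are centred on the vertical centroidal axis, so I = ΣĪ = 4 452 500 mm⁴.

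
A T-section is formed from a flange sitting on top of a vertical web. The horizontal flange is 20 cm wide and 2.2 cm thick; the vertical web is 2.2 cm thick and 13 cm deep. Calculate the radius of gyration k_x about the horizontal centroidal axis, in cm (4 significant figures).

Decompose the section into non-overlapping parts with the origin at the bottom-left of its bounding rectangle.
Flange: 20 × 2.2, A = 44 cm², y = 14.1 cm, Ī = 17.7467 cm⁴.
Web: 2.2 × 13, A = 28.6 cm², y = 6.5 cm, Ī = 402.783 cm⁴.
Centroid: ȳ = ΣA·y / ΣA = 11.1061 cm.
Transfer each piece to the horizontal centroidal axis using Ī + A·d² with d = y − 11.1061:
  flange: d = 2.99394 cm → contributes +412.148 cm⁴
  web: d = -4.60606 cm → contributes +1009.56 cm⁴
Total I = 1421.7 cm⁴.
Radius of gyration: k = √(I/A) = √(1421.7 / 72.6) = 4.42523 cm.

k_x ≈ 4.425 cm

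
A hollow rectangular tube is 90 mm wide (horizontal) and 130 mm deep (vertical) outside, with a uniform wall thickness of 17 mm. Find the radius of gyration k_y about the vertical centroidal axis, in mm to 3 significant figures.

k_y ≈ 32.0 mm

Treat the section as a set of non-overlapping primitives; coordinates are from the bounding-box lower-left.
Outer rectangle: 90 × 130, A = 11 700 mm², x = 45 mm, Ī = 7 897 500 mm⁴.
Inner void (subtracted): 56 × 96, A = 5 376 mm², x = 45 mm, Ī = 1 404 928 mm⁴.
By symmetry the centroid is at mid-width, x̄ = 45 mm.
All pieces are centred on the vertical centroidal axis, so I = ΣĪ (holes subtracted) = 6 492 572 mm⁴.
Radius of gyration: k = √(I/A) = √(6 492 572 / 6 324) = 32.041 mm.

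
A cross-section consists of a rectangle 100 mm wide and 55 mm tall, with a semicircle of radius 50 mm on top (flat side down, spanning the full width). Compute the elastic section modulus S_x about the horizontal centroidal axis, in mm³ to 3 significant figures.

S_x ≈ 1.31 × 10⁵ mm³

Split into non-overlapping primitives; take the origin at the lower-left of the bounding box.
Rectangular body: 100 × 55, A = 5 500 mm², y = 27.5 mm, Ī = 1 386 458 mm⁴.
Semicircular cap: semicircle r = 50, A = 3 927 mm², y = 76.221 mm, Ī = 685 981 mm⁴.
Centroid: ȳ = ΣA·y / ΣA = 47.796 mm.
Transfer each piece to the horizontal centroidal axis using Ī + A·d² with d = y − 47.796:
  rectangular body: d = -20.296 mm → contributes +3 651 951 mm⁴
  semicircular cap: d = 28.425 mm → contributes +3 858 947 mm⁴
Total I = 7 510 898 mm⁴.
Extreme fibre distance c = 57.204 mm; S = I/c = 131 299 mm³.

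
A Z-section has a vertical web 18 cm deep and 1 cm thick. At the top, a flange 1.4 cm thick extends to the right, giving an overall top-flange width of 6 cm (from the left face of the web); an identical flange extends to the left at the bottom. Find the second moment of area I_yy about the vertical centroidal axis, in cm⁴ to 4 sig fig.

I_yy ≈ 156.7 cm⁴

Break the section into simple shapes (no overlaps), measuring from the bottom-left corner of the bounding box.
Web: 1 × 18, A = 18 cm², x = 5.5 cm, Ī = 1.5 cm⁴.
Top flange (beyond web): 5 × 1.4, A = 7 cm², x = 8.5 cm, Ī = 14.5833 cm⁴.
Bottom flange (beyond web): 5 × 1.4, A = 7 cm², x = 2.5 cm, Ī = 14.5833 cm⁴.
Centroid: x̄ = ΣA·x / ΣA = 5.5 cm.
Transfer each piece to the vertical centroidal axis using Ī + A·d² with d = x − 5.5:
  web: d = 0 cm → contributes +1.5 cm⁴
  top flange (beyond web): d = 3 cm → contributes +77.5833 cm⁴
  bottom flange (beyond web): d = -3 cm → contributes +77.5833 cm⁴
Total I = 156.667 cm⁴.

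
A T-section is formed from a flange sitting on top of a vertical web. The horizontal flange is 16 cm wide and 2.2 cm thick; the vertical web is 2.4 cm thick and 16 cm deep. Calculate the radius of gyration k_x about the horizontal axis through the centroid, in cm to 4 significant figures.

k_x ≈ 5.656 cm

Treat the section as a set of non-overlapping primitives; coordinates are from the bounding-box lower-left.
Flange: 16 × 2.2, A = 35.2 cm², y = 17.1 cm, Ī = 14.1973 cm⁴.
Web: 2.4 × 16, A = 38.4 cm², y = 8 cm, Ī = 819.2 cm⁴.
Centroid: ȳ = ΣA·y / ΣA = 12.3522 cm.
Transfer each piece to the horizontal axis through the centroid using Ī + A·d² with d = y − 12.3522:
  flange: d = 4.74783 cm → contributes +807.671 cm⁴
  web: d = -4.35217 cm → contributes +1546.55 cm⁴
Total I = 2354.22 cm⁴.
Radius of gyration: k = √(I/A) = √(2354.22 / 73.6) = 5.65568 cm.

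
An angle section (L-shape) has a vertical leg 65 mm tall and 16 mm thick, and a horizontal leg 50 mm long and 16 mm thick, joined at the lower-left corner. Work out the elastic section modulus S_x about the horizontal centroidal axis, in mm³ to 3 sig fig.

Split into non-overlapping primitives; take the origin at the lower-left of the bounding box.
Vertical leg: 16 × 65, A = 1 040 mm², y = 32.5 mm, Ī = 366 167 mm⁴.
Horizontal leg (remainder): 34 × 16, A = 544 mm², y = 8 mm, Ī = 11 605 mm⁴.
Centroid: ȳ = ΣA·y / ΣA = 24.086 mm.
Transfer each piece to the horizontal centroidal axis using Ī + A·d² with d = y − 24.086:
  vertical leg: d = 8.4141 mm → contributes +439 796 mm⁴
  horizontal leg (remainder): d = -16.086 mm → contributes +152 368 mm⁴
Total I = 592 164 mm⁴.
Extreme fibre distance c = 40.914 mm; S = I/c = 14 473 mm³.

S_x ≈ 1.45 × 10⁴ mm³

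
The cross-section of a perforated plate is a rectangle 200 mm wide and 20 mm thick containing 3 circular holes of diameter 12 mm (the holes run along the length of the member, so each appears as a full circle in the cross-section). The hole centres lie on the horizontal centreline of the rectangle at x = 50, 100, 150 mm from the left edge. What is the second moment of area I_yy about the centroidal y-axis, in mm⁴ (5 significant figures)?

I_yy ≈ 1.2765 × 10⁷ mm⁴

Split into non-overlapping primitives; take the origin at the lower-left of the bounding box.
Plate: 200 × 20, A = 4 000 mm², x = 100 mm, Ī = 13 333 333 mm⁴.
Hole 1 (subtracted): ⌀12, A = 113.0973 mm², x = 50 mm, Ī = 1017.876 mm⁴.
Hole 2 (subtracted): ⌀12, A = 113.0973 mm², x = 100 mm, Ī = 1017.876 mm⁴.
Hole 3 (subtracted): ⌀12, A = 113.0973 mm², x = 150 mm, Ī = 1017.876 mm⁴.
By symmetry the centroid is at mid-width, x̄ = 100 mm.
Transfer each piece to the centroidal y-axis using Ī + A·d² with d = x − 100:
  plate: d = 0 mm → contributes +13 333 333 mm⁴
  hole 1: d = -50 mm → contributes −283761.2 mm⁴
  hole 2: d = 0 mm → contributes −1017.876 mm⁴
  hole 3: d = 50 mm → contributes −283761.2 mm⁴
Total I = 12 764 793 mm⁴.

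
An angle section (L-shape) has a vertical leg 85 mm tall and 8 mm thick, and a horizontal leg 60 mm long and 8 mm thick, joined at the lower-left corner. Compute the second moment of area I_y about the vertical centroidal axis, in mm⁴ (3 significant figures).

Treat the section as a set of non-overlapping primitives; coordinates are from the bounding-box lower-left.
Vertical leg: 8 × 85, A = 680 mm², x = 4 mm, Ī = 3626.7 mm⁴.
Horizontal leg (remainder): 52 × 8, A = 416 mm², x = 34 mm, Ī = 93 739 mm⁴.
Centroid: x̄ = ΣA·x / ΣA = 15.387 mm.
Transfer each piece to the vertical centroidal axis using Ī + A·d² with d = x − 15.387:
  vertical leg: d = -11.387 mm → contributes +91 796 mm⁴
  horizontal leg (remainder): d = 18.613 mm → contributes +237 861 mm⁴
Total I = 329 657 mm⁴.

I_y ≈ 3.30 × 10⁵ mm⁴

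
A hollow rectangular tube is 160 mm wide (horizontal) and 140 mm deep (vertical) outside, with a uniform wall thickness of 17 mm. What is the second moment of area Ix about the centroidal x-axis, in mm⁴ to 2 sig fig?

Split into non-overlapping primitives; take the origin at the lower-left of the bounding box.
Outer rectangle: 160 × 140, A = 22 400 mm², y = 70 mm, Ī = 36 586 667 mm⁴.
Inner void (subtracted): 126 × 106, A = 13 356 mm², y = 70 mm, Ī = 12 505 668 mm⁴.
By symmetry the centroid is at mid-height, ȳ = 70 mm.
All pieces are centred on the centroidal x-axis, so I = ΣĪ (holes subtracted) = 24 080 999 mm⁴.

Ix ≈ 2.4 × 10⁷ mm⁴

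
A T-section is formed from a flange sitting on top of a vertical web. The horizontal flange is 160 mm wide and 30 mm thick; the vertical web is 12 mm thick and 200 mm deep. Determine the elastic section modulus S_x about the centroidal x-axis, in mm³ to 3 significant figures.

Treat the section as a set of non-overlapping primitives; coordinates are from the bounding-box lower-left.
Flange: 160 × 30, A = 4 800 mm², y = 215 mm, Ī = 360 000 mm⁴.
Web: 12 × 200, A = 2 400 mm², y = 100 mm, Ī = 8 000 000 mm⁴.
Centroid: ȳ = ΣA·y / ΣA = 176.67 mm.
Transfer each piece to the centroidal x-axis using Ī + A·d² with d = y − 176.67:
  flange: d = 38.333 mm → contributes +7 413 333 mm⁴
  web: d = -76.667 mm → contributes +22 106 667 mm⁴
Total I = 29 520 000 mm⁴.
Extreme fibre distance c = 176.67 mm; S = I/c = 167 094 mm³.

S_x ≈ 1.67 × 10⁵ mm³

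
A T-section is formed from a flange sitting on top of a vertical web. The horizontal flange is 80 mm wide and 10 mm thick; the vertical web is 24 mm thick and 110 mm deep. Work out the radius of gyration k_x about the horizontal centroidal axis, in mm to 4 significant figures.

k_x ≈ 37.66 mm

Break the section into simple shapes (no overlaps), measuring from the bottom-left corner of the bounding box.
Flange: 80 × 10, A = 800 mm², y = 115 mm, Ī = 6666.67 mm⁴.
Web: 24 × 110, A = 2 640 mm², y = 55 mm, Ī = 2 662 000 mm⁴.
Centroid: ȳ = ΣA·y / ΣA = 68.9535 mm.
Transfer each piece to the horizontal centroidal axis using Ī + A·d² with d = y − 68.9535:
  flange: d = 46.0465 mm → contributes +1 702 892 mm⁴
  web: d = -13.9535 mm → contributes +3 176 008 mm⁴
Total I = 4 878 899 mm⁴.
Radius of gyration: k = √(I/A) = √(4 878 899 / 3 440) = 37.6601 mm.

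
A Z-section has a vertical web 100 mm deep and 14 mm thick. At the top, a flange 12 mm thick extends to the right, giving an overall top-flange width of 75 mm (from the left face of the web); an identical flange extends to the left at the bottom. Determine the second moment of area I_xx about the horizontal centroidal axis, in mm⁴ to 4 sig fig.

Break the section into simple shapes (no overlaps), measuring from the bottom-left corner of the bounding box.
Web: 14 × 100, A = 1 400 mm², y = 50 mm, Ī = 1 166 667 mm⁴.
Top flange (beyond web): 61 × 12, A = 732 mm², y = 94 mm, Ī = 8 784 mm⁴.
Bottom flange (beyond web): 61 × 12, A = 732 mm², y = 6 mm, Ī = 8 784 mm⁴.
Centroid: ȳ = ΣA·y / ΣA = 50 mm.
Transfer each piece to the horizontal centroidal axis using Ī + A·d² with d = y − 50:
  web: d = 0 mm → contributes +1 166 667 mm⁴
  top flange (beyond web): d = 44 mm → contributes +1 425 936 mm⁴
  bottom flange (beyond web): d = -44 mm → contributes +1 425 936 mm⁴
Total I = 4 018 539 mm⁴.

I_xx ≈ 4.019 × 10⁶ mm⁴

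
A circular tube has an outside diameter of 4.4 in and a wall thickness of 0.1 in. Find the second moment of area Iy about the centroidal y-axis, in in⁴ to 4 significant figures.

Decompose the section into non-overlapping parts with the origin at the bottom-left of its bounding rectangle.
Outer circle: ⌀4.4, A = 15.2053 in², x = 2.2 in, Ī = 18.3984 in⁴.
Bore (subtracted): ⌀4.2, A = 13.8544 in², x = 2.2 in, Ī = 15.2745 in⁴.
By symmetry the centroid is at mid-width, x̄ = 2.2 in.
All pieces are centred on the centroidal y-axis, so I = ΣĪ (holes subtracted) = 3.12392 in⁴.

Iy ≈ 3.124 in⁴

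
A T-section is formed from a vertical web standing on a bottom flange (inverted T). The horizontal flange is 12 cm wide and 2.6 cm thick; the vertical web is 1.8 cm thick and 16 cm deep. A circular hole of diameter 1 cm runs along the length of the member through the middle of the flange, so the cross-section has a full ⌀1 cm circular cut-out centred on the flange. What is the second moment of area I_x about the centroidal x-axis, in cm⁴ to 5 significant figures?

Break the section into simple shapes (no overlaps), measuring from the bottom-left corner of the bounding box.
Flange: 12 × 2.6, A = 31.2 cm², y = 1.3 cm, Ī = 17.576 cm⁴.
Web: 1.8 × 16, A = 28.8 cm², y = 10.6 cm, Ī = 614.4 cm⁴.
Hole (subtracted): ⌀1, A = 0.7853982 cm², y = 1.3 cm, Ī = 0.04908739 cm⁴.
Centroid: ȳ = ΣA·y / ΣA = 5.823209 cm.
Transfer each piece to the centroidal x-axis using Ī + A·d² with d = y − 5.823209:
  flange: d = -4.523209 cm → contributes +655.9098 cm⁴
  web: d = 4.776791 cm → contributes +1271.551 cm⁴
  hole: d = -4.523209 cm → contributes −16.11788 cm⁴
Total I = 1911.343 cm⁴.

I_x ≈ 1911.3 cm⁴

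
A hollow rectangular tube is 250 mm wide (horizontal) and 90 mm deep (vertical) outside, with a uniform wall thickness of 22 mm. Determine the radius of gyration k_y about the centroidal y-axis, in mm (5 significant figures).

Split into non-overlapping primitives; take the origin at the lower-left of the bounding box.
Outer rectangle: 250 × 90, A = 22 500 mm², x = 125 mm, Ī = 117 187 500 mm⁴.
Inner void (subtracted): 206 × 46, A = 9 476 mm², x = 125 mm, Ī = 33 510 295 mm⁴.
By symmetry the centroid is at mid-width, x̄ = 125 mm.
All pieces are centred on the centroidal y-axis, so I = ΣĪ (holes subtracted) = 83 677 205 mm⁴.
Radius of gyration: k = √(I/A) = √(83 677 205 / 13 024) = 80.15514 mm.

k_y ≈ 80.155 mm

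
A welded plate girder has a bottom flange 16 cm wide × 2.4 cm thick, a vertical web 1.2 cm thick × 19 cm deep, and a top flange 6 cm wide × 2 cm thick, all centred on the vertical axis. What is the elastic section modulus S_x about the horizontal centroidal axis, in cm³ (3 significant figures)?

Split into non-overlapping primitives; take the origin at the lower-left of the bounding box.
Bottom plate: 16 × 2.4, A = 38.4 cm², y = 1.2 cm, Ī = 18.432 cm⁴.
Web plate: 1.2 × 19, A = 22.8 cm², y = 11.9 cm, Ī = 685.9 cm⁴.
Top plate: 6 × 2, A = 12 cm², y = 22.4 cm, Ī = 4 cm⁴.
Centroid: ȳ = ΣA·y / ΣA = 8.0082 cm.
Transfer each piece to the horizontal centroidal axis using Ī + A·d² with d = y − 8.0082:
  bottom plate: d = -6.8082 cm → contributes +1798.3 cm⁴
  web plate: d = 3.8918 cm → contributes +1031.2 cm⁴
  top plate: d = 14.392 cm → contributes +2489.5 cm⁴
Total I = 5319.1 cm⁴.
Extreme fibre distance c = 15.392 cm; S = I/c = 345.58 cm³.

S_x ≈ 346 cm³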